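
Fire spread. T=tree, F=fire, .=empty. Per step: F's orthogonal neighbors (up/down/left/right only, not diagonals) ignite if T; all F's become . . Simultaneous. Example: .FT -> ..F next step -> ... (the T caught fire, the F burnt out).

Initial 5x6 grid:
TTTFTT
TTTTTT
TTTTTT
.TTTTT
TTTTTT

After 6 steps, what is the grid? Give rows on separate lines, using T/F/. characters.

Step 1: 3 trees catch fire, 1 burn out
  TTF.FT
  TTTFTT
  TTTTTT
  .TTTTT
  TTTTTT
Step 2: 5 trees catch fire, 3 burn out
  TF...F
  TTF.FT
  TTTFTT
  .TTTTT
  TTTTTT
Step 3: 6 trees catch fire, 5 burn out
  F.....
  TF...F
  TTF.FT
  .TTFTT
  TTTTTT
Step 4: 6 trees catch fire, 6 burn out
  ......
  F.....
  TF...F
  .TF.FT
  TTTFTT
Step 5: 5 trees catch fire, 6 burn out
  ......
  ......
  F.....
  .F...F
  TTF.FT
Step 6: 2 trees catch fire, 5 burn out
  ......
  ......
  ......
  ......
  TF...F

......
......
......
......
TF...F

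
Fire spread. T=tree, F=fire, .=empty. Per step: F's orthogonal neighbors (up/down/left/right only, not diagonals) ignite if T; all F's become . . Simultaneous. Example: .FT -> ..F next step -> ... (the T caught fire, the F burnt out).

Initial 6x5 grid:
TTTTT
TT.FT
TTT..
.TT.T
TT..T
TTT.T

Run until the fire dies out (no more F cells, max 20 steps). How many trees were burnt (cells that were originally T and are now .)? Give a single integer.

Step 1: +2 fires, +1 burnt (F count now 2)
Step 2: +2 fires, +2 burnt (F count now 2)
Step 3: +1 fires, +2 burnt (F count now 1)
Step 4: +2 fires, +1 burnt (F count now 2)
Step 5: +2 fires, +2 burnt (F count now 2)
Step 6: +3 fires, +2 burnt (F count now 3)
Step 7: +2 fires, +3 burnt (F count now 2)
Step 8: +2 fires, +2 burnt (F count now 2)
Step 9: +2 fires, +2 burnt (F count now 2)
Step 10: +0 fires, +2 burnt (F count now 0)
Fire out after step 10
Initially T: 21, now '.': 27
Total burnt (originally-T cells now '.'): 18

Answer: 18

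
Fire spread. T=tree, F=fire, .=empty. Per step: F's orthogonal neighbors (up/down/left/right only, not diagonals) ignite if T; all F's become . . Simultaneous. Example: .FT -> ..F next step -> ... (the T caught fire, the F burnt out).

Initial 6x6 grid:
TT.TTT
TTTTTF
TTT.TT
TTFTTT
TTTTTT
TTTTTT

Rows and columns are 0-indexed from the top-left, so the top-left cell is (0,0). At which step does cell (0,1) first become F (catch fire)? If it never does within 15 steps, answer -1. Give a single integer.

Step 1: cell (0,1)='T' (+7 fires, +2 burnt)
Step 2: cell (0,1)='T' (+11 fires, +7 burnt)
Step 3: cell (0,1)='T' (+8 fires, +11 burnt)
Step 4: cell (0,1)='F' (+5 fires, +8 burnt)
  -> target ignites at step 4
Step 5: cell (0,1)='.' (+1 fires, +5 burnt)
Step 6: cell (0,1)='.' (+0 fires, +1 burnt)
  fire out at step 6

4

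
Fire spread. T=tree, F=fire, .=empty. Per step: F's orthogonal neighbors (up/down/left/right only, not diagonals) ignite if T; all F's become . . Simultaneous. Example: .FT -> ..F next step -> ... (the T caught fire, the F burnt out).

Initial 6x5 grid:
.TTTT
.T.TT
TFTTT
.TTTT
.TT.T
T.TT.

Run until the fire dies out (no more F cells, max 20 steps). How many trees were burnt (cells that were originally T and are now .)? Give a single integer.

Step 1: +4 fires, +1 burnt (F count now 4)
Step 2: +4 fires, +4 burnt (F count now 4)
Step 3: +5 fires, +4 burnt (F count now 5)
Step 4: +4 fires, +5 burnt (F count now 4)
Step 5: +3 fires, +4 burnt (F count now 3)
Step 6: +0 fires, +3 burnt (F count now 0)
Fire out after step 6
Initially T: 21, now '.': 29
Total burnt (originally-T cells now '.'): 20

Answer: 20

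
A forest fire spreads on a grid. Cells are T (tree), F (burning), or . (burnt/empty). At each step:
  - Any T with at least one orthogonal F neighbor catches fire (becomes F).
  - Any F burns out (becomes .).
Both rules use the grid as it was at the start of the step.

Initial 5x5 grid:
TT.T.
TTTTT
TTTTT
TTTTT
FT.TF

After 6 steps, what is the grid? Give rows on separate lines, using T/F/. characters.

Step 1: 4 trees catch fire, 2 burn out
  TT.T.
  TTTTT
  TTTTT
  FTTTF
  .F.F.
Step 2: 4 trees catch fire, 4 burn out
  TT.T.
  TTTTT
  FTTTF
  .FTF.
  .....
Step 3: 5 trees catch fire, 4 burn out
  TT.T.
  FTTTF
  .FTF.
  ..F..
  .....
Step 4: 4 trees catch fire, 5 burn out
  FT.T.
  .FTF.
  ..F..
  .....
  .....
Step 5: 3 trees catch fire, 4 burn out
  .F.F.
  ..F..
  .....
  .....
  .....
Step 6: 0 trees catch fire, 3 burn out
  .....
  .....
  .....
  .....
  .....

.....
.....
.....
.....
.....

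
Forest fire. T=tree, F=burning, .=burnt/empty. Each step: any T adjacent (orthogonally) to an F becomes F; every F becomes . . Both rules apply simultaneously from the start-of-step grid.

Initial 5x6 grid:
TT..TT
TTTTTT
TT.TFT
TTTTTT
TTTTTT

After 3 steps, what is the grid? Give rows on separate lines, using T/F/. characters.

Step 1: 4 trees catch fire, 1 burn out
  TT..TT
  TTTTFT
  TT.F.F
  TTTTFT
  TTTTTT
Step 2: 6 trees catch fire, 4 burn out
  TT..FT
  TTTF.F
  TT....
  TTTF.F
  TTTTFT
Step 3: 5 trees catch fire, 6 burn out
  TT...F
  TTF...
  TT....
  TTF...
  TTTF.F

TT...F
TTF...
TT....
TTF...
TTTF.F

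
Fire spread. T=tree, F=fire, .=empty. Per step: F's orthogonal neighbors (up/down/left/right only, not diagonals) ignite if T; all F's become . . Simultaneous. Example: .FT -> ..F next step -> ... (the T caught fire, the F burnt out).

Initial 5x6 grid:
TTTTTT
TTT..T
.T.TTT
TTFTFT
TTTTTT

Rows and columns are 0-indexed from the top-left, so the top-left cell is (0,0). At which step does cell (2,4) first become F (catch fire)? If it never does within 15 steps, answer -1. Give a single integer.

Step 1: cell (2,4)='F' (+6 fires, +2 burnt)
  -> target ignites at step 1
Step 2: cell (2,4)='.' (+7 fires, +6 burnt)
Step 3: cell (2,4)='.' (+3 fires, +7 burnt)
Step 4: cell (2,4)='.' (+4 fires, +3 burnt)
Step 5: cell (2,4)='.' (+3 fires, +4 burnt)
Step 6: cell (2,4)='.' (+1 fires, +3 burnt)
Step 7: cell (2,4)='.' (+0 fires, +1 burnt)
  fire out at step 7

1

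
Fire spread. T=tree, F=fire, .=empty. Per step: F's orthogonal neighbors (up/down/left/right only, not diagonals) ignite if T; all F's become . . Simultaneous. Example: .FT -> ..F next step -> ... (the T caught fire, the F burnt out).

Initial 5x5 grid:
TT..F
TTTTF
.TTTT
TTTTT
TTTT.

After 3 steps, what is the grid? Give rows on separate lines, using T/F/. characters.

Step 1: 2 trees catch fire, 2 burn out
  TT...
  TTTF.
  .TTTF
  TTTTT
  TTTT.
Step 2: 3 trees catch fire, 2 burn out
  TT...
  TTF..
  .TTF.
  TTTTF
  TTTT.
Step 3: 3 trees catch fire, 3 burn out
  TT...
  TF...
  .TF..
  TTTF.
  TTTT.

TT...
TF...
.TF..
TTTF.
TTTT.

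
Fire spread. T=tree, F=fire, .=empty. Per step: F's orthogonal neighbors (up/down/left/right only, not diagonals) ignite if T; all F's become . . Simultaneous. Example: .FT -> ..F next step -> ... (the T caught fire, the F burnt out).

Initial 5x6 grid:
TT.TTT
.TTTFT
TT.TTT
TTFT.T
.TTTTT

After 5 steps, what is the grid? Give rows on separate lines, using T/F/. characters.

Step 1: 7 trees catch fire, 2 burn out
  TT.TFT
  .TTF.F
  TT.TFT
  TF.F.T
  .TFTTT
Step 2: 9 trees catch fire, 7 burn out
  TT.F.F
  .TF...
  TF.F.F
  F....T
  .F.FTT
Step 3: 4 trees catch fire, 9 burn out
  TT....
  .F....
  F.....
  .....F
  ....FT
Step 4: 2 trees catch fire, 4 burn out
  TF....
  ......
  ......
  ......
  .....F
Step 5: 1 trees catch fire, 2 burn out
  F.....
  ......
  ......
  ......
  ......

F.....
......
......
......
......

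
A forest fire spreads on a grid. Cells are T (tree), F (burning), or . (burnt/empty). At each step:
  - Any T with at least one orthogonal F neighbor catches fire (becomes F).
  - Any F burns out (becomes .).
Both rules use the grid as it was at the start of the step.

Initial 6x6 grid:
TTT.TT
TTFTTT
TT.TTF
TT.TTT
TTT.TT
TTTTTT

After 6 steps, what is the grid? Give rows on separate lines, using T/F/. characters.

Step 1: 6 trees catch fire, 2 burn out
  TTF.TT
  TF.FTF
  TT.TF.
  TT.TTF
  TTT.TT
  TTTTTT
Step 2: 8 trees catch fire, 6 burn out
  TF..TF
  F...F.
  TF.F..
  TT.TF.
  TTT.TF
  TTTTTT
Step 3: 7 trees catch fire, 8 burn out
  F...F.
  ......
  F.....
  TF.F..
  TTT.F.
  TTTTTF
Step 4: 3 trees catch fire, 7 burn out
  ......
  ......
  ......
  F.....
  TFT...
  TTTTF.
Step 5: 4 trees catch fire, 3 burn out
  ......
  ......
  ......
  ......
  F.F...
  TFTF..
Step 6: 2 trees catch fire, 4 burn out
  ......
  ......
  ......
  ......
  ......
  F.F...

......
......
......
......
......
F.F...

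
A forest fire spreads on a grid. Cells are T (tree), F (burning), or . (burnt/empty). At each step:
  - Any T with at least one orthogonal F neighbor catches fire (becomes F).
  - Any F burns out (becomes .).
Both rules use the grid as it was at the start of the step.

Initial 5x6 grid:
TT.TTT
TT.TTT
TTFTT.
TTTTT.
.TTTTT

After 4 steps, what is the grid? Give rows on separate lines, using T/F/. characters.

Step 1: 3 trees catch fire, 1 burn out
  TT.TTT
  TT.TTT
  TF.FT.
  TTFTT.
  .TTTTT
Step 2: 7 trees catch fire, 3 burn out
  TT.TTT
  TF.FTT
  F...F.
  TF.FT.
  .TFTTT
Step 3: 8 trees catch fire, 7 burn out
  TF.FTT
  F...FT
  ......
  F...F.
  .F.FTT
Step 4: 4 trees catch fire, 8 burn out
  F...FT
  .....F
  ......
  ......
  ....FT

F...FT
.....F
......
......
....FT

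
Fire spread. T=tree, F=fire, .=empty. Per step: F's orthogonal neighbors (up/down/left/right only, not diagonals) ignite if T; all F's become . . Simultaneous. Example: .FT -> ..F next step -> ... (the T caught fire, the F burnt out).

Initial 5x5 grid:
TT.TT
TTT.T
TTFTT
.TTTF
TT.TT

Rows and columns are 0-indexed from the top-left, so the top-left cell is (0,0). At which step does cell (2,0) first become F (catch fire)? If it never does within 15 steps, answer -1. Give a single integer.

Step 1: cell (2,0)='T' (+7 fires, +2 burnt)
Step 2: cell (2,0)='F' (+5 fires, +7 burnt)
  -> target ignites at step 2
Step 3: cell (2,0)='.' (+4 fires, +5 burnt)
Step 4: cell (2,0)='.' (+3 fires, +4 burnt)
Step 5: cell (2,0)='.' (+0 fires, +3 burnt)
  fire out at step 5

2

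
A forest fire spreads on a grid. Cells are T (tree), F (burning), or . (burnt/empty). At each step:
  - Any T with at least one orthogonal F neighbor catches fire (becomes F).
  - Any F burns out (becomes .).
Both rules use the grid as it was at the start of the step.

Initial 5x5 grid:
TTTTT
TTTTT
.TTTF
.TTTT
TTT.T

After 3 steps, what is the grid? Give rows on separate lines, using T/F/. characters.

Step 1: 3 trees catch fire, 1 burn out
  TTTTT
  TTTTF
  .TTF.
  .TTTF
  TTT.T
Step 2: 5 trees catch fire, 3 burn out
  TTTTF
  TTTF.
  .TF..
  .TTF.
  TTT.F
Step 3: 4 trees catch fire, 5 burn out
  TTTF.
  TTF..
  .F...
  .TF..
  TTT..

TTTF.
TTF..
.F...
.TF..
TTT..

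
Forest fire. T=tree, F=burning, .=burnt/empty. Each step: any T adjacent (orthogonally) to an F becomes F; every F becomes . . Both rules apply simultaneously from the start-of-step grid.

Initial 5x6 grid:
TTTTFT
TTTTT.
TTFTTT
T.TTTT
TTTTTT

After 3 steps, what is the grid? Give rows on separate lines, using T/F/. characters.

Step 1: 7 trees catch fire, 2 burn out
  TTTF.F
  TTFTF.
  TF.FTT
  T.FTTT
  TTTTTT
Step 2: 7 trees catch fire, 7 burn out
  TTF...
  TF.F..
  F...FT
  T..FTT
  TTFTTT
Step 3: 7 trees catch fire, 7 burn out
  TF....
  F.....
  .....F
  F...FT
  TF.FTT

TF....
F.....
.....F
F...FT
TF.FTT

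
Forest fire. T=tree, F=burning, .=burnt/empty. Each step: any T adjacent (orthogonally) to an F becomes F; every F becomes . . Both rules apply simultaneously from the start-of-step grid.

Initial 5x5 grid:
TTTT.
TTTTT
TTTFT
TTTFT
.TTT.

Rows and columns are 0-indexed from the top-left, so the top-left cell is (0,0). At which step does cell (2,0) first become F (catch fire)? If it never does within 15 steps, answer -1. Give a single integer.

Step 1: cell (2,0)='T' (+6 fires, +2 burnt)
Step 2: cell (2,0)='T' (+6 fires, +6 burnt)
Step 3: cell (2,0)='F' (+5 fires, +6 burnt)
  -> target ignites at step 3
Step 4: cell (2,0)='.' (+2 fires, +5 burnt)
Step 5: cell (2,0)='.' (+1 fires, +2 burnt)
Step 6: cell (2,0)='.' (+0 fires, +1 burnt)
  fire out at step 6

3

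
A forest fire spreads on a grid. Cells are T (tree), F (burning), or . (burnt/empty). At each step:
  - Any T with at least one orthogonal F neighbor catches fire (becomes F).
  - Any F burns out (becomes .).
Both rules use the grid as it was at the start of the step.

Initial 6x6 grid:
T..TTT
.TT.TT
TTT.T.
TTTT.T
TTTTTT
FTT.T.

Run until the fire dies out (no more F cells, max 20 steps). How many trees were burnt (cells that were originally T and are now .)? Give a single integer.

Answer: 19

Derivation:
Step 1: +2 fires, +1 burnt (F count now 2)
Step 2: +3 fires, +2 burnt (F count now 3)
Step 3: +3 fires, +3 burnt (F count now 3)
Step 4: +3 fires, +3 burnt (F count now 3)
Step 5: +4 fires, +3 burnt (F count now 4)
Step 6: +3 fires, +4 burnt (F count now 3)
Step 7: +1 fires, +3 burnt (F count now 1)
Step 8: +0 fires, +1 burnt (F count now 0)
Fire out after step 8
Initially T: 26, now '.': 29
Total burnt (originally-T cells now '.'): 19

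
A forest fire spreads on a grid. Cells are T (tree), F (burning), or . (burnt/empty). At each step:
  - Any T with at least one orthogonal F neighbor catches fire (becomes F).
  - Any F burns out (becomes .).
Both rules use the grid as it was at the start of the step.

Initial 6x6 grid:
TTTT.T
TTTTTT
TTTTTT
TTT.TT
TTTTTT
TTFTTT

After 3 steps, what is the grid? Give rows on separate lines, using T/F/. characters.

Step 1: 3 trees catch fire, 1 burn out
  TTTT.T
  TTTTTT
  TTTTTT
  TTT.TT
  TTFTTT
  TF.FTT
Step 2: 5 trees catch fire, 3 burn out
  TTTT.T
  TTTTTT
  TTTTTT
  TTF.TT
  TF.FTT
  F...FT
Step 3: 5 trees catch fire, 5 burn out
  TTTT.T
  TTTTTT
  TTFTTT
  TF..TT
  F...FT
  .....F

TTTT.T
TTTTTT
TTFTTT
TF..TT
F...FT
.....F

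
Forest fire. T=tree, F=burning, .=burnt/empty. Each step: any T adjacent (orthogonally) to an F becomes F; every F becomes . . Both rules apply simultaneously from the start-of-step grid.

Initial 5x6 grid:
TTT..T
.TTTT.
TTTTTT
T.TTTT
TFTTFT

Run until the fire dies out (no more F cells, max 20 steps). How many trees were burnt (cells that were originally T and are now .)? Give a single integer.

Step 1: +5 fires, +2 burnt (F count now 5)
Step 2: +5 fires, +5 burnt (F count now 5)
Step 3: +5 fires, +5 burnt (F count now 5)
Step 4: +3 fires, +5 burnt (F count now 3)
Step 5: +2 fires, +3 burnt (F count now 2)
Step 6: +1 fires, +2 burnt (F count now 1)
Step 7: +1 fires, +1 burnt (F count now 1)
Step 8: +0 fires, +1 burnt (F count now 0)
Fire out after step 8
Initially T: 23, now '.': 29
Total burnt (originally-T cells now '.'): 22

Answer: 22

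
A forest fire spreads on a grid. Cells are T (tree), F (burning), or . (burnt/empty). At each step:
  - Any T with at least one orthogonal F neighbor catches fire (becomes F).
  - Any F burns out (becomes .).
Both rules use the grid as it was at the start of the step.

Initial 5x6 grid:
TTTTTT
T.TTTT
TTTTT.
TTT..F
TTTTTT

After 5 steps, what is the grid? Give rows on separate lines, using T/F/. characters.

Step 1: 1 trees catch fire, 1 burn out
  TTTTTT
  T.TTTT
  TTTTT.
  TTT...
  TTTTTF
Step 2: 1 trees catch fire, 1 burn out
  TTTTTT
  T.TTTT
  TTTTT.
  TTT...
  TTTTF.
Step 3: 1 trees catch fire, 1 burn out
  TTTTTT
  T.TTTT
  TTTTT.
  TTT...
  TTTF..
Step 4: 1 trees catch fire, 1 burn out
  TTTTTT
  T.TTTT
  TTTTT.
  TTT...
  TTF...
Step 5: 2 trees catch fire, 1 burn out
  TTTTTT
  T.TTTT
  TTTTT.
  TTF...
  TF....

TTTTTT
T.TTTT
TTTTT.
TTF...
TF....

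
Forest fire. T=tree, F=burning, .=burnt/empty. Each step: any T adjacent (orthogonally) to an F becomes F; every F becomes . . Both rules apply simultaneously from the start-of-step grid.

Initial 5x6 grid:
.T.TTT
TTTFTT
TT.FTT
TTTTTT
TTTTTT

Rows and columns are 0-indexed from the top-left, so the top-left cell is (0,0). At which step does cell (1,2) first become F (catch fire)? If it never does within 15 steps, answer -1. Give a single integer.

Step 1: cell (1,2)='F' (+5 fires, +2 burnt)
  -> target ignites at step 1
Step 2: cell (1,2)='.' (+7 fires, +5 burnt)
Step 3: cell (1,2)='.' (+8 fires, +7 burnt)
Step 4: cell (1,2)='.' (+4 fires, +8 burnt)
Step 5: cell (1,2)='.' (+1 fires, +4 burnt)
Step 6: cell (1,2)='.' (+0 fires, +1 burnt)
  fire out at step 6

1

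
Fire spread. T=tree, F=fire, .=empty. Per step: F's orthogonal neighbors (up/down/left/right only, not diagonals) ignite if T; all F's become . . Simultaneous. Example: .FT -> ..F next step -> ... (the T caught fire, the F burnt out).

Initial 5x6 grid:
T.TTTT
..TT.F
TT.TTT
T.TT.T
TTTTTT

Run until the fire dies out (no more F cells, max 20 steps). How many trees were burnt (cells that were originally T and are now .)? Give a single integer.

Step 1: +2 fires, +1 burnt (F count now 2)
Step 2: +3 fires, +2 burnt (F count now 3)
Step 3: +3 fires, +3 burnt (F count now 3)
Step 4: +4 fires, +3 burnt (F count now 4)
Step 5: +3 fires, +4 burnt (F count now 3)
Step 6: +1 fires, +3 burnt (F count now 1)
Step 7: +1 fires, +1 burnt (F count now 1)
Step 8: +1 fires, +1 burnt (F count now 1)
Step 9: +1 fires, +1 burnt (F count now 1)
Step 10: +1 fires, +1 burnt (F count now 1)
Step 11: +1 fires, +1 burnt (F count now 1)
Step 12: +0 fires, +1 burnt (F count now 0)
Fire out after step 12
Initially T: 22, now '.': 29
Total burnt (originally-T cells now '.'): 21

Answer: 21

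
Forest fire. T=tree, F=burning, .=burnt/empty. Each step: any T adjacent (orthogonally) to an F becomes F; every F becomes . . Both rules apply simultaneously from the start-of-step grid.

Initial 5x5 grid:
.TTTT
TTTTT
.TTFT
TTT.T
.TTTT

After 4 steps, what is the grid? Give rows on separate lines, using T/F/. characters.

Step 1: 3 trees catch fire, 1 burn out
  .TTTT
  TTTFT
  .TF.F
  TTT.T
  .TTTT
Step 2: 6 trees catch fire, 3 burn out
  .TTFT
  TTF.F
  .F...
  TTF.F
  .TTTT
Step 3: 6 trees catch fire, 6 burn out
  .TF.F
  TF...
  .....
  TF...
  .TFTF
Step 4: 5 trees catch fire, 6 burn out
  .F...
  F....
  .....
  F....
  .F.F.

.F...
F....
.....
F....
.F.F.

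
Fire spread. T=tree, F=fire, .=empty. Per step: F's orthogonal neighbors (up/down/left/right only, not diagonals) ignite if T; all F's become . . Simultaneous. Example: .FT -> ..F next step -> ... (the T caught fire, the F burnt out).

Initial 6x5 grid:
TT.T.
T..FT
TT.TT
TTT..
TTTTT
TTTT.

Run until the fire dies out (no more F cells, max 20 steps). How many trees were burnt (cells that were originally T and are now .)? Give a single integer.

Answer: 4

Derivation:
Step 1: +3 fires, +1 burnt (F count now 3)
Step 2: +1 fires, +3 burnt (F count now 1)
Step 3: +0 fires, +1 burnt (F count now 0)
Fire out after step 3
Initially T: 21, now '.': 13
Total burnt (originally-T cells now '.'): 4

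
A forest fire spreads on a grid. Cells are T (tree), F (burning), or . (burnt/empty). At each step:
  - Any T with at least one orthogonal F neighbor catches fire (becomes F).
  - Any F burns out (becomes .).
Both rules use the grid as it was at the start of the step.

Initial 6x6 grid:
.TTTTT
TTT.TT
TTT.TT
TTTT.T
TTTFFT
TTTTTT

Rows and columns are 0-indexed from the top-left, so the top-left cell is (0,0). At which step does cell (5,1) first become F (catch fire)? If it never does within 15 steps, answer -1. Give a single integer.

Step 1: cell (5,1)='T' (+5 fires, +2 burnt)
Step 2: cell (5,1)='T' (+5 fires, +5 burnt)
Step 3: cell (5,1)='F' (+5 fires, +5 burnt)
  -> target ignites at step 3
Step 4: cell (5,1)='.' (+6 fires, +5 burnt)
Step 5: cell (5,1)='.' (+5 fires, +6 burnt)
Step 6: cell (5,1)='.' (+4 fires, +5 burnt)
Step 7: cell (5,1)='.' (+0 fires, +4 burnt)
  fire out at step 7

3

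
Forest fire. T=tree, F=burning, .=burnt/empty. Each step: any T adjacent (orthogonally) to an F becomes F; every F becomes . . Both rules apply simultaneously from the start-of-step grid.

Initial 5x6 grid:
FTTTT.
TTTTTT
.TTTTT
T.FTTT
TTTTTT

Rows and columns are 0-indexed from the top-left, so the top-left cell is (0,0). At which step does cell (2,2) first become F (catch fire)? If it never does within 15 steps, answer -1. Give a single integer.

Step 1: cell (2,2)='F' (+5 fires, +2 burnt)
  -> target ignites at step 1
Step 2: cell (2,2)='.' (+8 fires, +5 burnt)
Step 3: cell (2,2)='.' (+6 fires, +8 burnt)
Step 4: cell (2,2)='.' (+5 fires, +6 burnt)
Step 5: cell (2,2)='.' (+1 fires, +5 burnt)
Step 6: cell (2,2)='.' (+0 fires, +1 burnt)
  fire out at step 6

1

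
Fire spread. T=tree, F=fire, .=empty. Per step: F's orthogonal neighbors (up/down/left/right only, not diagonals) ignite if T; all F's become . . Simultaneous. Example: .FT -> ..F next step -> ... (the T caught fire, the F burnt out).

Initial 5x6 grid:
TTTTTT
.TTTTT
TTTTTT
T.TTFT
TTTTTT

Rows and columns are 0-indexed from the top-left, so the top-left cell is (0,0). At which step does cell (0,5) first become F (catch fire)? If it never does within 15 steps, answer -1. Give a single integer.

Step 1: cell (0,5)='T' (+4 fires, +1 burnt)
Step 2: cell (0,5)='T' (+6 fires, +4 burnt)
Step 3: cell (0,5)='T' (+5 fires, +6 burnt)
Step 4: cell (0,5)='F' (+5 fires, +5 burnt)
  -> target ignites at step 4
Step 5: cell (0,5)='.' (+4 fires, +5 burnt)
Step 6: cell (0,5)='.' (+2 fires, +4 burnt)
Step 7: cell (0,5)='.' (+1 fires, +2 burnt)
Step 8: cell (0,5)='.' (+0 fires, +1 burnt)
  fire out at step 8

4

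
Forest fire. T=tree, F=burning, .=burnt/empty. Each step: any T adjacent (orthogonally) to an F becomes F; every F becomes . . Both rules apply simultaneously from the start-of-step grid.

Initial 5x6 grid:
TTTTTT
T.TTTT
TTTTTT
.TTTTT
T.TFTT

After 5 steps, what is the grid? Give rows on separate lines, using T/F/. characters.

Step 1: 3 trees catch fire, 1 burn out
  TTTTTT
  T.TTTT
  TTTTTT
  .TTFTT
  T.F.FT
Step 2: 4 trees catch fire, 3 burn out
  TTTTTT
  T.TTTT
  TTTFTT
  .TF.FT
  T....F
Step 3: 5 trees catch fire, 4 burn out
  TTTTTT
  T.TFTT
  TTF.FT
  .F...F
  T.....
Step 4: 5 trees catch fire, 5 burn out
  TTTFTT
  T.F.FT
  TF...F
  ......
  T.....
Step 5: 4 trees catch fire, 5 burn out
  TTF.FT
  T....F
  F.....
  ......
  T.....

TTF.FT
T....F
F.....
......
T.....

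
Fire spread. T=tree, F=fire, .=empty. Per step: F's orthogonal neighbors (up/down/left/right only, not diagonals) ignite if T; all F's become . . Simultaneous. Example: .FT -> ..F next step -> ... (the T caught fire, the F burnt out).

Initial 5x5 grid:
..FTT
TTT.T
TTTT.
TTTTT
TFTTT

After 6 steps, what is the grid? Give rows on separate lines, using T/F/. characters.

Step 1: 5 trees catch fire, 2 burn out
  ...FT
  TTF.T
  TTTT.
  TFTTT
  F.FTT
Step 2: 7 trees catch fire, 5 burn out
  ....F
  TF..T
  TFFT.
  F.FTT
  ...FT
Step 3: 6 trees catch fire, 7 burn out
  .....
  F...F
  F..F.
  ...FT
  ....F
Step 4: 1 trees catch fire, 6 burn out
  .....
  .....
  .....
  ....F
  .....
Step 5: 0 trees catch fire, 1 burn out
  .....
  .....
  .....
  .....
  .....
Step 6: 0 trees catch fire, 0 burn out
  .....
  .....
  .....
  .....
  .....

.....
.....
.....
.....
.....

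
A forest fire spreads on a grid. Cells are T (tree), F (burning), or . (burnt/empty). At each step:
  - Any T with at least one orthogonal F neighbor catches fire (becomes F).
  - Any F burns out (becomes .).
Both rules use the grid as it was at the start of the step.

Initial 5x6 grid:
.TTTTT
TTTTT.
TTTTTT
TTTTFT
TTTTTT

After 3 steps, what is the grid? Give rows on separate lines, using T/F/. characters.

Step 1: 4 trees catch fire, 1 burn out
  .TTTTT
  TTTTT.
  TTTTFT
  TTTF.F
  TTTTFT
Step 2: 6 trees catch fire, 4 burn out
  .TTTTT
  TTTTF.
  TTTF.F
  TTF...
  TTTF.F
Step 3: 5 trees catch fire, 6 burn out
  .TTTFT
  TTTF..
  TTF...
  TF....
  TTF...

.TTTFT
TTTF..
TTF...
TF....
TTF...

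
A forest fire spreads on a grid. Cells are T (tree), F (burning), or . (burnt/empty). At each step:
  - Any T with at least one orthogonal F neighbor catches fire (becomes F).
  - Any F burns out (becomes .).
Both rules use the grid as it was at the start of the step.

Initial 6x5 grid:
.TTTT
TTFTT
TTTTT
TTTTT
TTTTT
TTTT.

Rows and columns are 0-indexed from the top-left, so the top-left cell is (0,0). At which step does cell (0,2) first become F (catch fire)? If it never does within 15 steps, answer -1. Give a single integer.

Step 1: cell (0,2)='F' (+4 fires, +1 burnt)
  -> target ignites at step 1
Step 2: cell (0,2)='.' (+7 fires, +4 burnt)
Step 3: cell (0,2)='.' (+6 fires, +7 burnt)
Step 4: cell (0,2)='.' (+5 fires, +6 burnt)
Step 5: cell (0,2)='.' (+4 fires, +5 burnt)
Step 6: cell (0,2)='.' (+1 fires, +4 burnt)
Step 7: cell (0,2)='.' (+0 fires, +1 burnt)
  fire out at step 7

1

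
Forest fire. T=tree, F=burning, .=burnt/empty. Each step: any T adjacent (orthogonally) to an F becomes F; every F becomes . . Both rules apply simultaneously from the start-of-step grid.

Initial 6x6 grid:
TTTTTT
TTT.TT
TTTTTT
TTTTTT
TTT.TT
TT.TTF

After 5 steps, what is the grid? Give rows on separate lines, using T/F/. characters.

Step 1: 2 trees catch fire, 1 burn out
  TTTTTT
  TTT.TT
  TTTTTT
  TTTTTT
  TTT.TF
  TT.TF.
Step 2: 3 trees catch fire, 2 burn out
  TTTTTT
  TTT.TT
  TTTTTT
  TTTTTF
  TTT.F.
  TT.F..
Step 3: 2 trees catch fire, 3 burn out
  TTTTTT
  TTT.TT
  TTTTTF
  TTTTF.
  TTT...
  TT....
Step 4: 3 trees catch fire, 2 burn out
  TTTTTT
  TTT.TF
  TTTTF.
  TTTF..
  TTT...
  TT....
Step 5: 4 trees catch fire, 3 burn out
  TTTTTF
  TTT.F.
  TTTF..
  TTF...
  TTT...
  TT....

TTTTTF
TTT.F.
TTTF..
TTF...
TTT...
TT....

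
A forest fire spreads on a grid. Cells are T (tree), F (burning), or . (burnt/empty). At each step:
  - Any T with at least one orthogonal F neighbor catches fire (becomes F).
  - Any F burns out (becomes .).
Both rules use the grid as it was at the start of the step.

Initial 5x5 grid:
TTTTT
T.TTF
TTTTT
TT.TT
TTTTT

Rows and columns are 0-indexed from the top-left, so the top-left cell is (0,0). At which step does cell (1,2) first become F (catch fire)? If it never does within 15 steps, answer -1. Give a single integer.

Step 1: cell (1,2)='T' (+3 fires, +1 burnt)
Step 2: cell (1,2)='F' (+4 fires, +3 burnt)
  -> target ignites at step 2
Step 3: cell (1,2)='.' (+4 fires, +4 burnt)
Step 4: cell (1,2)='.' (+3 fires, +4 burnt)
Step 5: cell (1,2)='.' (+4 fires, +3 burnt)
Step 6: cell (1,2)='.' (+3 fires, +4 burnt)
Step 7: cell (1,2)='.' (+1 fires, +3 burnt)
Step 8: cell (1,2)='.' (+0 fires, +1 burnt)
  fire out at step 8

2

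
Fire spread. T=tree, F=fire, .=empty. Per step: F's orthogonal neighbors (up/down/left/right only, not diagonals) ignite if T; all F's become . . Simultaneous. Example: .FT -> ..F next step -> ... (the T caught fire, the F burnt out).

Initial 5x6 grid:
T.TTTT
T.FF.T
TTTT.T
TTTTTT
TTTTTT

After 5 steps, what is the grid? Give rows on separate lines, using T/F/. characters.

Step 1: 4 trees catch fire, 2 burn out
  T.FFTT
  T....T
  TTFF.T
  TTTTTT
  TTTTTT
Step 2: 4 trees catch fire, 4 burn out
  T...FT
  T....T
  TF...T
  TTFFTT
  TTTTTT
Step 3: 6 trees catch fire, 4 burn out
  T....F
  T....T
  F....T
  TF..FT
  TTFFTT
Step 4: 6 trees catch fire, 6 burn out
  T.....
  F....F
  .....T
  F....F
  TF..FT
Step 5: 4 trees catch fire, 6 burn out
  F.....
  ......
  .....F
  ......
  F....F

F.....
......
.....F
......
F....F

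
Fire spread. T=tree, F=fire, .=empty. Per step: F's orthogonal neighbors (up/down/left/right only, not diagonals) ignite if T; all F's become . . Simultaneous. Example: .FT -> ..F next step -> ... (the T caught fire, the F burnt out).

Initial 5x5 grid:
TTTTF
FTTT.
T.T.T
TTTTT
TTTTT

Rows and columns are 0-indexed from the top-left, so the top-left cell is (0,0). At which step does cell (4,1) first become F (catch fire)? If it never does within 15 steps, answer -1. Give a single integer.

Step 1: cell (4,1)='T' (+4 fires, +2 burnt)
Step 2: cell (4,1)='T' (+5 fires, +4 burnt)
Step 3: cell (4,1)='T' (+3 fires, +5 burnt)
Step 4: cell (4,1)='F' (+2 fires, +3 burnt)
  -> target ignites at step 4
Step 5: cell (4,1)='.' (+2 fires, +2 burnt)
Step 6: cell (4,1)='.' (+2 fires, +2 burnt)
Step 7: cell (4,1)='.' (+2 fires, +2 burnt)
Step 8: cell (4,1)='.' (+0 fires, +2 burnt)
  fire out at step 8

4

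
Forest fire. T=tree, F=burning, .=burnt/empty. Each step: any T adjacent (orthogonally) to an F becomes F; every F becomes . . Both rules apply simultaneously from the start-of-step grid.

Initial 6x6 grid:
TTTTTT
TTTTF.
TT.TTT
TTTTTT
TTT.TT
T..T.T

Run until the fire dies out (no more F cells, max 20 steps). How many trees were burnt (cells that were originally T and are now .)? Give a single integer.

Answer: 28

Derivation:
Step 1: +3 fires, +1 burnt (F count now 3)
Step 2: +6 fires, +3 burnt (F count now 6)
Step 3: +5 fires, +6 burnt (F count now 5)
Step 4: +5 fires, +5 burnt (F count now 5)
Step 5: +5 fires, +5 burnt (F count now 5)
Step 6: +2 fires, +5 burnt (F count now 2)
Step 7: +1 fires, +2 burnt (F count now 1)
Step 8: +1 fires, +1 burnt (F count now 1)
Step 9: +0 fires, +1 burnt (F count now 0)
Fire out after step 9
Initially T: 29, now '.': 35
Total burnt (originally-T cells now '.'): 28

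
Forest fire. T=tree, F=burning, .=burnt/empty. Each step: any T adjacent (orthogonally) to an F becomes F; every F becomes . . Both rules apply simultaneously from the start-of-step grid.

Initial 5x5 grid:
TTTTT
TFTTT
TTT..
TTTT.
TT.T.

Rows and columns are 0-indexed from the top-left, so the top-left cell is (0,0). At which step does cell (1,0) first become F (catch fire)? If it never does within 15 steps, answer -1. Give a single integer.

Step 1: cell (1,0)='F' (+4 fires, +1 burnt)
  -> target ignites at step 1
Step 2: cell (1,0)='.' (+6 fires, +4 burnt)
Step 3: cell (1,0)='.' (+5 fires, +6 burnt)
Step 4: cell (1,0)='.' (+3 fires, +5 burnt)
Step 5: cell (1,0)='.' (+1 fires, +3 burnt)
Step 6: cell (1,0)='.' (+0 fires, +1 burnt)
  fire out at step 6

1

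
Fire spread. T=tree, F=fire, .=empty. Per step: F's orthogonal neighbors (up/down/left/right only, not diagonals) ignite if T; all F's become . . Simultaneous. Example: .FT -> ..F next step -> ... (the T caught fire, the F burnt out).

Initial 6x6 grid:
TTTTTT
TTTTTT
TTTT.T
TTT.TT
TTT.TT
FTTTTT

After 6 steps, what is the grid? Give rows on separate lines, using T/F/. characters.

Step 1: 2 trees catch fire, 1 burn out
  TTTTTT
  TTTTTT
  TTTT.T
  TTT.TT
  FTT.TT
  .FTTTT
Step 2: 3 trees catch fire, 2 burn out
  TTTTTT
  TTTTTT
  TTTT.T
  FTT.TT
  .FT.TT
  ..FTTT
Step 3: 4 trees catch fire, 3 burn out
  TTTTTT
  TTTTTT
  FTTT.T
  .FT.TT
  ..F.TT
  ...FTT
Step 4: 4 trees catch fire, 4 burn out
  TTTTTT
  FTTTTT
  .FTT.T
  ..F.TT
  ....TT
  ....FT
Step 5: 5 trees catch fire, 4 burn out
  FTTTTT
  .FTTTT
  ..FT.T
  ....TT
  ....FT
  .....F
Step 6: 5 trees catch fire, 5 burn out
  .FTTTT
  ..FTTT
  ...F.T
  ....FT
  .....F
  ......

.FTTTT
..FTTT
...F.T
....FT
.....F
......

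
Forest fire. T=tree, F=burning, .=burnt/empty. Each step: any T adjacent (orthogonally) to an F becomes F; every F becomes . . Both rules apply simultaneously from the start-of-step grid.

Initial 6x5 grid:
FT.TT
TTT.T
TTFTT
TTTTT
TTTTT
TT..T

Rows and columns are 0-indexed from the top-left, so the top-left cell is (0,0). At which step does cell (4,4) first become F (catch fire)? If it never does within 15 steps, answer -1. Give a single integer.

Step 1: cell (4,4)='T' (+6 fires, +2 burnt)
Step 2: cell (4,4)='T' (+6 fires, +6 burnt)
Step 3: cell (4,4)='T' (+5 fires, +6 burnt)
Step 4: cell (4,4)='F' (+4 fires, +5 burnt)
  -> target ignites at step 4
Step 5: cell (4,4)='.' (+3 fires, +4 burnt)
Step 6: cell (4,4)='.' (+0 fires, +3 burnt)
  fire out at step 6

4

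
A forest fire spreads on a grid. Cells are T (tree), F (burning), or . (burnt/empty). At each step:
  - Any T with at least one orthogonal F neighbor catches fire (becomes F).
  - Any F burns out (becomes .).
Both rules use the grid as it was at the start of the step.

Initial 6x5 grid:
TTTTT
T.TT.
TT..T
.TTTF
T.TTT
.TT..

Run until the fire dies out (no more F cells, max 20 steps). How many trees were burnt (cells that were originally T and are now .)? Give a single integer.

Step 1: +3 fires, +1 burnt (F count now 3)
Step 2: +2 fires, +3 burnt (F count now 2)
Step 3: +2 fires, +2 burnt (F count now 2)
Step 4: +2 fires, +2 burnt (F count now 2)
Step 5: +2 fires, +2 burnt (F count now 2)
Step 6: +1 fires, +2 burnt (F count now 1)
Step 7: +1 fires, +1 burnt (F count now 1)
Step 8: +1 fires, +1 burnt (F count now 1)
Step 9: +1 fires, +1 burnt (F count now 1)
Step 10: +2 fires, +1 burnt (F count now 2)
Step 11: +2 fires, +2 burnt (F count now 2)
Step 12: +0 fires, +2 burnt (F count now 0)
Fire out after step 12
Initially T: 20, now '.': 29
Total burnt (originally-T cells now '.'): 19

Answer: 19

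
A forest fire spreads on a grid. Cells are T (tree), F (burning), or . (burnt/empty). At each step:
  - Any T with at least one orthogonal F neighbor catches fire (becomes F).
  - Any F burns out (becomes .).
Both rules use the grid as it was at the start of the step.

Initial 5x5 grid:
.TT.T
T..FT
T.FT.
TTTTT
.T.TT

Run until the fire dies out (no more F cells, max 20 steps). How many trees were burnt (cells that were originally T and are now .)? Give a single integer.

Step 1: +3 fires, +2 burnt (F count now 3)
Step 2: +3 fires, +3 burnt (F count now 3)
Step 3: +4 fires, +3 burnt (F count now 4)
Step 4: +2 fires, +4 burnt (F count now 2)
Step 5: +1 fires, +2 burnt (F count now 1)
Step 6: +0 fires, +1 burnt (F count now 0)
Fire out after step 6
Initially T: 15, now '.': 23
Total burnt (originally-T cells now '.'): 13

Answer: 13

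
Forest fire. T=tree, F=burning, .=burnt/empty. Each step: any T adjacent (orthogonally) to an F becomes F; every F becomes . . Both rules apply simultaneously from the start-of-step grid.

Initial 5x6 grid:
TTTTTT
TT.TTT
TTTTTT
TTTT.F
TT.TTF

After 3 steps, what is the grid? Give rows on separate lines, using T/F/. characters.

Step 1: 2 trees catch fire, 2 burn out
  TTTTTT
  TT.TTT
  TTTTTF
  TTTT..
  TT.TF.
Step 2: 3 trees catch fire, 2 burn out
  TTTTTT
  TT.TTF
  TTTTF.
  TTTT..
  TT.F..
Step 3: 4 trees catch fire, 3 burn out
  TTTTTF
  TT.TF.
  TTTF..
  TTTF..
  TT....

TTTTTF
TT.TF.
TTTF..
TTTF..
TT....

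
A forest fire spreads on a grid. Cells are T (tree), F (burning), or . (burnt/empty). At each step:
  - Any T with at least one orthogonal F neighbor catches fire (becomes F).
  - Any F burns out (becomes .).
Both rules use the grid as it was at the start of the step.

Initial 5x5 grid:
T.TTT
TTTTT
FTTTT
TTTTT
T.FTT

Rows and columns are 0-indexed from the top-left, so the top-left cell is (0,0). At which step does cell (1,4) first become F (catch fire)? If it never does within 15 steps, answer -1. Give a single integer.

Step 1: cell (1,4)='T' (+5 fires, +2 burnt)
Step 2: cell (1,4)='T' (+7 fires, +5 burnt)
Step 3: cell (1,4)='T' (+3 fires, +7 burnt)
Step 4: cell (1,4)='T' (+3 fires, +3 burnt)
Step 5: cell (1,4)='F' (+2 fires, +3 burnt)
  -> target ignites at step 5
Step 6: cell (1,4)='.' (+1 fires, +2 burnt)
Step 7: cell (1,4)='.' (+0 fires, +1 burnt)
  fire out at step 7

5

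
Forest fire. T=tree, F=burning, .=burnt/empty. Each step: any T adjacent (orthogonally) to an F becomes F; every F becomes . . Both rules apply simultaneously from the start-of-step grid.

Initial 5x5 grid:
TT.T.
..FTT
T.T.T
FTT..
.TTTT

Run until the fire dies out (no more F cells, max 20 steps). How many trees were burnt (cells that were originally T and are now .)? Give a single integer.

Answer: 12

Derivation:
Step 1: +4 fires, +2 burnt (F count now 4)
Step 2: +4 fires, +4 burnt (F count now 4)
Step 3: +2 fires, +4 burnt (F count now 2)
Step 4: +1 fires, +2 burnt (F count now 1)
Step 5: +1 fires, +1 burnt (F count now 1)
Step 6: +0 fires, +1 burnt (F count now 0)
Fire out after step 6
Initially T: 14, now '.': 23
Total burnt (originally-T cells now '.'): 12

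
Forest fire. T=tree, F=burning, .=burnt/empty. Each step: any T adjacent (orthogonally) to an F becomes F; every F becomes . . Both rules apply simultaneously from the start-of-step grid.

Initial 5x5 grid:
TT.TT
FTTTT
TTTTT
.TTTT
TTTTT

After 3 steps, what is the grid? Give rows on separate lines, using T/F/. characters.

Step 1: 3 trees catch fire, 1 burn out
  FT.TT
  .FTTT
  FTTTT
  .TTTT
  TTTTT
Step 2: 3 trees catch fire, 3 burn out
  .F.TT
  ..FTT
  .FTTT
  .TTTT
  TTTTT
Step 3: 3 trees catch fire, 3 burn out
  ...TT
  ...FT
  ..FTT
  .FTTT
  TTTTT

...TT
...FT
..FTT
.FTTT
TTTTT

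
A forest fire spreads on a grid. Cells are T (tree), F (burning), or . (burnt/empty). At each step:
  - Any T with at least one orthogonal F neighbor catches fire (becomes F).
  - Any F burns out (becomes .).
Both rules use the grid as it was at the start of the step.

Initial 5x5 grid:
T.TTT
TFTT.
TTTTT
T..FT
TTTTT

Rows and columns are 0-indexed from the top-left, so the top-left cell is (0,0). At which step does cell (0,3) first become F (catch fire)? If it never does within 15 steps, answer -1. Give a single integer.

Step 1: cell (0,3)='T' (+6 fires, +2 burnt)
Step 2: cell (0,3)='T' (+8 fires, +6 burnt)
Step 3: cell (0,3)='F' (+3 fires, +8 burnt)
  -> target ignites at step 3
Step 4: cell (0,3)='.' (+2 fires, +3 burnt)
Step 5: cell (0,3)='.' (+0 fires, +2 burnt)
  fire out at step 5

3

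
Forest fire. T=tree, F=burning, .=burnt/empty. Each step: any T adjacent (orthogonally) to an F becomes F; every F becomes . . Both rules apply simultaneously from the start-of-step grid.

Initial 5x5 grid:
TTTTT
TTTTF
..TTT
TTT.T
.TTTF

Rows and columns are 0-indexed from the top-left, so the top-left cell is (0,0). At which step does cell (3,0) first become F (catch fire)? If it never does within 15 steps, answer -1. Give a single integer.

Step 1: cell (3,0)='T' (+5 fires, +2 burnt)
Step 2: cell (3,0)='T' (+4 fires, +5 burnt)
Step 3: cell (3,0)='T' (+5 fires, +4 burnt)
Step 4: cell (3,0)='T' (+3 fires, +5 burnt)
Step 5: cell (3,0)='F' (+2 fires, +3 burnt)
  -> target ignites at step 5
Step 6: cell (3,0)='.' (+0 fires, +2 burnt)
  fire out at step 6

5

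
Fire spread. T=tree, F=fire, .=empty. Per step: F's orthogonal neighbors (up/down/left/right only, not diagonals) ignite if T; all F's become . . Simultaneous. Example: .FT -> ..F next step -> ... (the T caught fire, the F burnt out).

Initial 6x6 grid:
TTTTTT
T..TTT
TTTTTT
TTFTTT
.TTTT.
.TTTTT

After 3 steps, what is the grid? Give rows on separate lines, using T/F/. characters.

Step 1: 4 trees catch fire, 1 burn out
  TTTTTT
  T..TTT
  TTFTTT
  TF.FTT
  .TFTT.
  .TTTTT
Step 2: 7 trees catch fire, 4 burn out
  TTTTTT
  T..TTT
  TF.FTT
  F...FT
  .F.FT.
  .TFTTT
Step 3: 7 trees catch fire, 7 burn out
  TTTTTT
  T..FTT
  F...FT
  .....F
  ....F.
  .F.FTT

TTTTTT
T..FTT
F...FT
.....F
....F.
.F.FTT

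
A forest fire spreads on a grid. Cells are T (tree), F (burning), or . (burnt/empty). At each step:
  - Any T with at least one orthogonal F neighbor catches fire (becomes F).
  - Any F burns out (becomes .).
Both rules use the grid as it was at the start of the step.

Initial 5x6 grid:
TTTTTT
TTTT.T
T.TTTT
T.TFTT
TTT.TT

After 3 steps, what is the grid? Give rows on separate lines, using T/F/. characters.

Step 1: 3 trees catch fire, 1 burn out
  TTTTTT
  TTTT.T
  T.TFTT
  T.F.FT
  TTT.TT
Step 2: 6 trees catch fire, 3 burn out
  TTTTTT
  TTTF.T
  T.F.FT
  T....F
  TTF.FT
Step 3: 5 trees catch fire, 6 burn out
  TTTFTT
  TTF..T
  T....F
  T.....
  TF...F

TTTFTT
TTF..T
T....F
T.....
TF...F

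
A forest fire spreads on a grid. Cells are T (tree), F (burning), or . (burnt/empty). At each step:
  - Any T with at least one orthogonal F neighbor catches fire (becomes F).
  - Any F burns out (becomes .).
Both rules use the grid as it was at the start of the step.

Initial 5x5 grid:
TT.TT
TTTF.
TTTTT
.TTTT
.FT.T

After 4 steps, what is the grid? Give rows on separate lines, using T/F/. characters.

Step 1: 5 trees catch fire, 2 burn out
  TT.FT
  TTF..
  TTTFT
  .FTTT
  ..F.T
Step 2: 7 trees catch fire, 5 burn out
  TT..F
  TF...
  TFF.F
  ..FFT
  ....T
Step 3: 4 trees catch fire, 7 burn out
  TF...
  F....
  F....
  ....F
  ....T
Step 4: 2 trees catch fire, 4 burn out
  F....
  .....
  .....
  .....
  ....F

F....
.....
.....
.....
....F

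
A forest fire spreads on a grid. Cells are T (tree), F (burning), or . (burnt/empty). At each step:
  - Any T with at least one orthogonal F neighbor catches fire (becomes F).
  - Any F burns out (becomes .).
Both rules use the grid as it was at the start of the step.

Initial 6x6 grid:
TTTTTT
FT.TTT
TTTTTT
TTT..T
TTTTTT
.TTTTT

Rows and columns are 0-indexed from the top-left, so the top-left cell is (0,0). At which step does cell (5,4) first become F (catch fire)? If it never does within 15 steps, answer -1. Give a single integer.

Step 1: cell (5,4)='T' (+3 fires, +1 burnt)
Step 2: cell (5,4)='T' (+3 fires, +3 burnt)
Step 3: cell (5,4)='T' (+4 fires, +3 burnt)
Step 4: cell (5,4)='T' (+4 fires, +4 burnt)
Step 5: cell (5,4)='T' (+5 fires, +4 burnt)
Step 6: cell (5,4)='T' (+5 fires, +5 burnt)
Step 7: cell (5,4)='T' (+4 fires, +5 burnt)
Step 8: cell (5,4)='F' (+2 fires, +4 burnt)
  -> target ignites at step 8
Step 9: cell (5,4)='.' (+1 fires, +2 burnt)
Step 10: cell (5,4)='.' (+0 fires, +1 burnt)
  fire out at step 10

8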